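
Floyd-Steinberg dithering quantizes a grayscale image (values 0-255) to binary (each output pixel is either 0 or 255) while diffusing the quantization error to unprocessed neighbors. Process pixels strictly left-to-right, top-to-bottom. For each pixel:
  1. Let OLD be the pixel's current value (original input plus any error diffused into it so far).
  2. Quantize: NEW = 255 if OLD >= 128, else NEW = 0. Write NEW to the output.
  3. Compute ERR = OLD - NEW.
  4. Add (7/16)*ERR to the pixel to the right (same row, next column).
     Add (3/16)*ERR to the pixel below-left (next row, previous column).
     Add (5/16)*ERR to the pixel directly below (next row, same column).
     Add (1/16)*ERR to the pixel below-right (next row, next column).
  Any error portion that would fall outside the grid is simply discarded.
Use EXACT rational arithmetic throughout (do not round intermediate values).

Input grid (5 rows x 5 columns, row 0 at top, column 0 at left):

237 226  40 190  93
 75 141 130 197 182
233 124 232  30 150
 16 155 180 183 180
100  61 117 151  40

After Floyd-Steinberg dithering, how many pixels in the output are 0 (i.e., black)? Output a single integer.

(0,0): OLD=237 → NEW=255, ERR=-18
(0,1): OLD=1745/8 → NEW=255, ERR=-295/8
(0,2): OLD=3055/128 → NEW=0, ERR=3055/128
(0,3): OLD=410505/2048 → NEW=255, ERR=-111735/2048
(0,4): OLD=2265279/32768 → NEW=0, ERR=2265279/32768
(1,0): OLD=7995/128 → NEW=0, ERR=7995/128
(1,1): OLD=163997/1024 → NEW=255, ERR=-97123/1024
(1,2): OLD=2733793/32768 → NEW=0, ERR=2733793/32768
(1,3): OLD=30265101/131072 → NEW=255, ERR=-3158259/131072
(1,4): OLD=397728391/2097152 → NEW=255, ERR=-137045369/2097152
(2,0): OLD=3845903/16384 → NEW=255, ERR=-332017/16384
(2,1): OLD=55071893/524288 → NEW=0, ERR=55071893/524288
(2,2): OLD=2462737663/8388608 → NEW=255, ERR=323642623/8388608
(2,3): OLD=4336693901/134217728 → NEW=0, ERR=4336693901/134217728
(2,4): OLD=305390829211/2147483648 → NEW=255, ERR=-242217501029/2147483648
(3,0): OLD=246310687/8388608 → NEW=0, ERR=246310687/8388608
(3,1): OLD=13867304627/67108864 → NEW=255, ERR=-3245455693/67108864
(3,2): OLD=394110573089/2147483648 → NEW=255, ERR=-153497757151/2147483648
(3,3): OLD=614560417721/4294967296 → NEW=255, ERR=-480656242759/4294967296
(3,4): OLD=6721511307709/68719476736 → NEW=0, ERR=6721511307709/68719476736
(4,0): OLD=107490242801/1073741824 → NEW=0, ERR=107490242801/1073741824
(4,1): OLD=2684096793201/34359738368 → NEW=0, ERR=2684096793201/34359738368
(4,2): OLD=57632864064191/549755813888 → NEW=0, ERR=57632864064191/549755813888
(4,3): OLD=1546040944991345/8796093022208 → NEW=255, ERR=-696962775671695/8796093022208
(4,4): OLD=4068143356274583/140737488355328 → NEW=0, ERR=4068143356274583/140737488355328
Output grid:
  Row 0: ##.#.  (2 black, running=2)
  Row 1: .#.##  (2 black, running=4)
  Row 2: #.#.#  (2 black, running=6)
  Row 3: .###.  (2 black, running=8)
  Row 4: ...#.  (4 black, running=12)

Answer: 12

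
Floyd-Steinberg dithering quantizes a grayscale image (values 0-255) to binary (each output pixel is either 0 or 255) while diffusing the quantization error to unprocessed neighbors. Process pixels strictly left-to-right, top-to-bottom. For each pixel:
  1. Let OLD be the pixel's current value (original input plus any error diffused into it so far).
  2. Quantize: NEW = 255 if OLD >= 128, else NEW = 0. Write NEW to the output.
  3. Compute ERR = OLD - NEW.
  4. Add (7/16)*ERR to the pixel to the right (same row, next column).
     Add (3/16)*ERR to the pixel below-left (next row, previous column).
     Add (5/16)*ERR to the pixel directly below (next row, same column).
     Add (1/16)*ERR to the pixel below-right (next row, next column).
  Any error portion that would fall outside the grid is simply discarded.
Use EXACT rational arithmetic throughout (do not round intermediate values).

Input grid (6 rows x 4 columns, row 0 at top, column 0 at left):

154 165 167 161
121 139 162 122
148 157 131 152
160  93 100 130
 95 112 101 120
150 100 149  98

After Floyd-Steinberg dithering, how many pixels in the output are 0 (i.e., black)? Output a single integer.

(0,0): OLD=154 → NEW=255, ERR=-101
(0,1): OLD=1933/16 → NEW=0, ERR=1933/16
(0,2): OLD=56283/256 → NEW=255, ERR=-8997/256
(0,3): OLD=596477/4096 → NEW=255, ERR=-448003/4096
(1,0): OLD=28695/256 → NEW=0, ERR=28695/256
(1,1): OLD=436001/2048 → NEW=255, ERR=-86239/2048
(1,2): OLD=7840565/65536 → NEW=0, ERR=7840565/65536
(1,3): OLD=144666755/1048576 → NEW=255, ERR=-122720125/1048576
(2,0): OLD=5738747/32768 → NEW=255, ERR=-2617093/32768
(2,1): OLD=145056505/1048576 → NEW=255, ERR=-122330375/1048576
(2,2): OLD=194554141/2097152 → NEW=0, ERR=194554141/2097152
(2,3): OLD=5485849481/33554432 → NEW=255, ERR=-3070530679/33554432
(3,0): OLD=1898628555/16777216 → NEW=0, ERR=1898628555/16777216
(3,1): OLD=31797815061/268435456 → NEW=0, ERR=31797815061/268435456
(3,2): OLD=671586772971/4294967296 → NEW=255, ERR=-423629887509/4294967296
(3,3): OLD=4401430009325/68719476736 → NEW=0, ERR=4401430009325/68719476736
(4,0): OLD=655305622703/4294967296 → NEW=255, ERR=-439911037777/4294967296
(4,1): OLD=3188094291213/34359738368 → NEW=0, ERR=3188094291213/34359738368
(4,2): OLD=143138134165229/1099511627776 → NEW=255, ERR=-137237330917651/1099511627776
(4,3): OLD=1394066158450059/17592186044416 → NEW=0, ERR=1394066158450059/17592186044416
(5,0): OLD=74431213445759/549755813888 → NEW=255, ERR=-65756519095681/549755813888
(5,1): OLD=824393205272281/17592186044416 → NEW=0, ERR=824393205272281/17592186044416
(5,2): OLD=1329563757682277/8796093022208 → NEW=255, ERR=-913439962980763/8796093022208
(5,3): OLD=19570921733481485/281474976710656 → NEW=0, ERR=19570921733481485/281474976710656
Output grid:
  Row 0: #.##  (1 black, running=1)
  Row 1: .#.#  (2 black, running=3)
  Row 2: ##.#  (1 black, running=4)
  Row 3: ..#.  (3 black, running=7)
  Row 4: #.#.  (2 black, running=9)
  Row 5: #.#.  (2 black, running=11)

Answer: 11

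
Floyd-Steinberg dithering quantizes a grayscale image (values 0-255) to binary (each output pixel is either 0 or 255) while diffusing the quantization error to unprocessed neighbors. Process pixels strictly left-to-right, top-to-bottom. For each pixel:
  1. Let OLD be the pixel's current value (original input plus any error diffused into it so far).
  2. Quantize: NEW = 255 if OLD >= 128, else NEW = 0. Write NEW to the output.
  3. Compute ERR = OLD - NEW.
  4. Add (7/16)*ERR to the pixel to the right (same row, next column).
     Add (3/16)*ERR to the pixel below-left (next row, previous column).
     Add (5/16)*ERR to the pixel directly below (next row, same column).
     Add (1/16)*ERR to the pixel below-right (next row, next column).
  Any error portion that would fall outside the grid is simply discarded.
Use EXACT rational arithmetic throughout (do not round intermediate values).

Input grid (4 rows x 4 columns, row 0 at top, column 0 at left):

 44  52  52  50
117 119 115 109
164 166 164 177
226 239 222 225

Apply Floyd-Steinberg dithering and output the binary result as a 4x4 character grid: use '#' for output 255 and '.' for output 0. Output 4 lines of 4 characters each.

(0,0): OLD=44 → NEW=0, ERR=44
(0,1): OLD=285/4 → NEW=0, ERR=285/4
(0,2): OLD=5323/64 → NEW=0, ERR=5323/64
(0,3): OLD=88461/1024 → NEW=0, ERR=88461/1024
(1,0): OLD=9223/64 → NEW=255, ERR=-7097/64
(1,1): OLD=56881/512 → NEW=0, ERR=56881/512
(1,2): OLD=3444677/16384 → NEW=255, ERR=-733243/16384
(1,3): OLD=31880563/262144 → NEW=0, ERR=31880563/262144
(2,0): OLD=1230251/8192 → NEW=255, ERR=-858709/8192
(2,1): OLD=36578377/262144 → NEW=255, ERR=-30268343/262144
(2,2): OLD=67761597/524288 → NEW=255, ERR=-65931843/524288
(2,3): OLD=1318602569/8388608 → NEW=255, ERR=-820492471/8388608
(3,0): OLD=719714235/4194304 → NEW=255, ERR=-349833285/4194304
(3,1): OLD=9146694821/67108864 → NEW=255, ERR=-7966065499/67108864
(3,2): OLD=112971331803/1073741824 → NEW=0, ERR=112971331803/1073741824
(3,3): OLD=3996126293117/17179869184 → NEW=255, ERR=-384740348803/17179869184
Row 0: ....
Row 1: #.#.
Row 2: ####
Row 3: ##.#

Answer: ....
#.#.
####
##.#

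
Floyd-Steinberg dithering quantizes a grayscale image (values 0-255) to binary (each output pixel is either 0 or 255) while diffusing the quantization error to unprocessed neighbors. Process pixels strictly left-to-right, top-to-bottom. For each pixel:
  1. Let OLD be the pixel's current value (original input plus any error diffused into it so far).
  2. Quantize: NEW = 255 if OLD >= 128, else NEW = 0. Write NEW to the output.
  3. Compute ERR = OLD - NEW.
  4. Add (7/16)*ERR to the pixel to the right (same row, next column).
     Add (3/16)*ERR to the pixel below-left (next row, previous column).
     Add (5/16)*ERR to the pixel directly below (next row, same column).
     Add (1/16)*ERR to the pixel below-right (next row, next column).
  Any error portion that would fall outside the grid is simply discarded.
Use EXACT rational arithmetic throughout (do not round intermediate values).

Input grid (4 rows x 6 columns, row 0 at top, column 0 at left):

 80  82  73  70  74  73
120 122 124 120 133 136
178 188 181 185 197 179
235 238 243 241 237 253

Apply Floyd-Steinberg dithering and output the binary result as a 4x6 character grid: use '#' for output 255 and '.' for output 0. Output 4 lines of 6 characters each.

(0,0): OLD=80 → NEW=0, ERR=80
(0,1): OLD=117 → NEW=0, ERR=117
(0,2): OLD=1987/16 → NEW=0, ERR=1987/16
(0,3): OLD=31829/256 → NEW=0, ERR=31829/256
(0,4): OLD=525907/4096 → NEW=255, ERR=-518573/4096
(0,5): OLD=1154117/65536 → NEW=0, ERR=1154117/65536
(1,0): OLD=2671/16 → NEW=255, ERR=-1409/16
(1,1): OLD=18985/128 → NEW=255, ERR=-13655/128
(1,2): OLD=601133/4096 → NEW=255, ERR=-443347/4096
(1,3): OLD=1565041/16384 → NEW=0, ERR=1565041/16384
(1,4): OLD=153406491/1048576 → NEW=255, ERR=-113980389/1048576
(1,5): OLD=1443413325/16777216 → NEW=0, ERR=1443413325/16777216
(2,0): OLD=267219/2048 → NEW=255, ERR=-255021/2048
(2,1): OLD=4874929/65536 → NEW=0, ERR=4874929/65536
(2,2): OLD=200238131/1048576 → NEW=255, ERR=-67148749/1048576
(2,3): OLD=1339559419/8388608 → NEW=255, ERR=-799535621/8388608
(2,4): OLD=38502696977/268435456 → NEW=255, ERR=-29948344303/268435456
(2,5): OLD=645454822279/4294967296 → NEW=255, ERR=-449761838201/4294967296
(3,0): OLD=220236787/1048576 → NEW=255, ERR=-47150093/1048576
(3,1): OLD=1860452039/8388608 → NEW=255, ERR=-278643001/8388608
(3,2): OLD=13101920493/67108864 → NEW=255, ERR=-4010839827/67108864
(3,3): OLD=687822791167/4294967296 → NEW=255, ERR=-407393869313/4294967296
(3,4): OLD=4640121802223/34359738368 → NEW=255, ERR=-4121611481617/34359738368
(3,5): OLD=88413078943521/549755813888 → NEW=255, ERR=-51774653597919/549755813888
Row 0: ....#.
Row 1: ###.#.
Row 2: #.####
Row 3: ######

Answer: ....#.
###.#.
#.####
######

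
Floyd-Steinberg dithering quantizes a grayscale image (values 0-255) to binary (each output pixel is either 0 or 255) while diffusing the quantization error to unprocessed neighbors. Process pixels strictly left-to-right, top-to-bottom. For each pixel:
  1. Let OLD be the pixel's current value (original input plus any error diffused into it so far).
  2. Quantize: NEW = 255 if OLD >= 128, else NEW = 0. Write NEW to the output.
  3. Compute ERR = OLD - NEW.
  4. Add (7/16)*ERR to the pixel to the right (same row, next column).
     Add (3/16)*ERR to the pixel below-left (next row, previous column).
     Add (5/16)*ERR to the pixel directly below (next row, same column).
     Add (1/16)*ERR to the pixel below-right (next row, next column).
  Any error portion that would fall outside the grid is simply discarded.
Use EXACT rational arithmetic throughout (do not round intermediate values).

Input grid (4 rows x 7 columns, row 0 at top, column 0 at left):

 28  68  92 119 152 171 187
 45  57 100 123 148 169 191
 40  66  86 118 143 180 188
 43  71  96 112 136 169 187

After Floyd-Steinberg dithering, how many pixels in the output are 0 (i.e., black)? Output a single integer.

Answer: 15

Derivation:
(0,0): OLD=28 → NEW=0, ERR=28
(0,1): OLD=321/4 → NEW=0, ERR=321/4
(0,2): OLD=8135/64 → NEW=0, ERR=8135/64
(0,3): OLD=178801/1024 → NEW=255, ERR=-82319/1024
(0,4): OLD=1914135/16384 → NEW=0, ERR=1914135/16384
(0,5): OLD=58225569/262144 → NEW=255, ERR=-8621151/262144
(0,6): OLD=723986791/4194304 → NEW=255, ERR=-345560729/4194304
(1,0): OLD=4403/64 → NEW=0, ERR=4403/64
(1,1): OLD=70533/512 → NEW=255, ERR=-60027/512
(1,2): OLD=1284041/16384 → NEW=0, ERR=1284041/16384
(1,3): OLD=10617861/65536 → NEW=255, ERR=-6093819/65536
(1,4): OLD=556323743/4194304 → NEW=255, ERR=-513223777/4194304
(1,5): OLD=3256237935/33554432 → NEW=0, ERR=3256237935/33554432
(1,6): OLD=110410073249/536870912 → NEW=255, ERR=-26492009311/536870912
(2,0): OLD=323719/8192 → NEW=0, ERR=323719/8192
(2,1): OLD=17208541/262144 → NEW=0, ERR=17208541/262144
(2,2): OLD=480033559/4194304 → NEW=0, ERR=480033559/4194304
(2,3): OLD=4059050975/33554432 → NEW=0, ERR=4059050975/33554432
(2,4): OLD=45652812319/268435456 → NEW=255, ERR=-22798228961/268435456
(2,5): OLD=1342343384517/8589934592 → NEW=255, ERR=-848089936443/8589934592
(2,6): OLD=18616129864115/137438953472 → NEW=255, ERR=-16430803271245/137438953472
(3,0): OLD=283775735/4194304 → NEW=0, ERR=283775735/4194304
(3,1): OLD=4866843787/33554432 → NEW=255, ERR=-3689536373/33554432
(3,2): OLD=29647020737/268435456 → NEW=0, ERR=29647020737/268435456
(3,3): OLD=203313745551/1073741824 → NEW=255, ERR=-70490419569/1073741824
(3,4): OLD=9591364782839/137438953472 → NEW=0, ERR=9591364782839/137438953472
(3,5): OLD=154981092855477/1099511627776 → NEW=255, ERR=-125394372227403/1099511627776
(3,6): OLD=1646190541999467/17592186044416 → NEW=0, ERR=1646190541999467/17592186044416
Output grid:
  Row 0: ...#.##  (4 black, running=4)
  Row 1: .#.##.#  (3 black, running=7)
  Row 2: ....###  (4 black, running=11)
  Row 3: .#.#.#.  (4 black, running=15)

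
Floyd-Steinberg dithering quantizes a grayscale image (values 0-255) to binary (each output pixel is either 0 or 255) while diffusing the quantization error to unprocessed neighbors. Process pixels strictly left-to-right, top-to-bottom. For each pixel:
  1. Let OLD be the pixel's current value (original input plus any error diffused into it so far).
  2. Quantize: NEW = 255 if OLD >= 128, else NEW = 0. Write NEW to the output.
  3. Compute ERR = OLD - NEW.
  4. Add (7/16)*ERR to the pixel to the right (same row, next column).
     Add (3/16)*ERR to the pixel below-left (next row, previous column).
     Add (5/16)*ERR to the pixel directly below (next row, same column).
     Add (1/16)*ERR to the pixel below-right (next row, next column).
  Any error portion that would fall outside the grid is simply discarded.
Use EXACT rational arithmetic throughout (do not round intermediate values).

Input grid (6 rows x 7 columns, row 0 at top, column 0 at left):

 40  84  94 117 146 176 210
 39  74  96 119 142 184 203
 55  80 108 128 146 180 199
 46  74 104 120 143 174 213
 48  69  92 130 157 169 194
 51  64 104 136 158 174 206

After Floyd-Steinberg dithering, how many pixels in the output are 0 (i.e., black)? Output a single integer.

(0,0): OLD=40 → NEW=0, ERR=40
(0,1): OLD=203/2 → NEW=0, ERR=203/2
(0,2): OLD=4429/32 → NEW=255, ERR=-3731/32
(0,3): OLD=33787/512 → NEW=0, ERR=33787/512
(0,4): OLD=1432541/8192 → NEW=255, ERR=-656419/8192
(0,5): OLD=18473739/131072 → NEW=255, ERR=-14949621/131072
(0,6): OLD=335754573/2097152 → NEW=255, ERR=-199019187/2097152
(1,0): OLD=2257/32 → NEW=0, ERR=2257/32
(1,1): OLD=30007/256 → NEW=0, ERR=30007/256
(1,2): OLD=1061379/8192 → NEW=255, ERR=-1027581/8192
(1,3): OLD=2045767/32768 → NEW=0, ERR=2045767/32768
(1,4): OLD=266364149/2097152 → NEW=0, ERR=266364149/2097152
(1,5): OLD=3038747013/16777216 → NEW=255, ERR=-1239443067/16777216
(1,6): OLD=35941977131/268435456 → NEW=255, ERR=-32509064149/268435456
(2,0): OLD=405581/4096 → NEW=0, ERR=405581/4096
(2,1): OLD=18460063/131072 → NEW=255, ERR=-14963297/131072
(2,2): OLD=79455645/2097152 → NEW=0, ERR=79455645/2097152
(2,3): OLD=3020916981/16777216 → NEW=255, ERR=-1257273099/16777216
(2,4): OLD=19187167173/134217728 → NEW=255, ERR=-15038353467/134217728
(2,5): OLD=399969138007/4294967296 → NEW=0, ERR=399969138007/4294967296
(2,6): OLD=13556937279441/68719476736 → NEW=255, ERR=-3966529288239/68719476736
(3,0): OLD=116472061/2097152 → NEW=0, ERR=116472061/2097152
(3,1): OLD=1273646521/16777216 → NEW=0, ERR=1273646521/16777216
(3,2): OLD=17161958779/134217728 → NEW=0, ERR=17161958779/134217728
(3,3): OLD=71877731533/536870912 → NEW=255, ERR=-65024351027/536870912
(3,4): OLD=4657430461693/68719476736 → NEW=0, ERR=4657430461693/68719476736
(3,5): OLD=118157671332807/549755813888 → NEW=255, ERR=-22030061208633/549755813888
(3,6): OLD=1611892263405209/8796093022208 → NEW=255, ERR=-631111457257831/8796093022208
(4,0): OLD=21364723891/268435456 → NEW=0, ERR=21364723891/268435456
(4,1): OLD=665677708823/4294967296 → NEW=255, ERR=-429538951657/4294967296
(4,2): OLD=4826801687481/68719476736 → NEW=0, ERR=4826801687481/68719476736
(4,3): OLD=78933876522947/549755813888 → NEW=255, ERR=-61253856018493/549755813888
(4,4): OLD=502915855873689/4398046511104 → NEW=0, ERR=502915855873689/4398046511104
(4,5): OLD=27765869344914649/140737488355328 → NEW=255, ERR=-8122190185693991/140737488355328
(4,6): OLD=323865220305043647/2251799813685248 → NEW=255, ERR=-250343732184694593/2251799813685248
(5,0): OLD=3925254369845/68719476736 → NEW=0, ERR=3925254369845/68719476736
(5,1): OLD=41716091506279/549755813888 → NEW=0, ERR=41716091506279/549755813888
(5,2): OLD=580567914242625/4398046511104 → NEW=255, ERR=-540933946088895/4398046511104
(5,3): OLD=2575560110210085/35184372088832 → NEW=0, ERR=2575560110210085/35184372088832
(5,4): OLD=468319032890125623/2251799813685248 → NEW=255, ERR=-105889919599612617/2251799813685248
(5,5): OLD=2192233875450083911/18014398509481984 → NEW=0, ERR=2192233875450083911/18014398509481984
(5,6): OLD=63667704984246592073/288230376151711744 → NEW=255, ERR=-9831040934439902647/288230376151711744
Output grid:
  Row 0: ..#.###  (3 black, running=3)
  Row 1: ..#..##  (4 black, running=7)
  Row 2: .#.##.#  (3 black, running=10)
  Row 3: ...#.##  (4 black, running=14)
  Row 4: .#.#.##  (3 black, running=17)
  Row 5: ..#.#.#  (4 black, running=21)

Answer: 21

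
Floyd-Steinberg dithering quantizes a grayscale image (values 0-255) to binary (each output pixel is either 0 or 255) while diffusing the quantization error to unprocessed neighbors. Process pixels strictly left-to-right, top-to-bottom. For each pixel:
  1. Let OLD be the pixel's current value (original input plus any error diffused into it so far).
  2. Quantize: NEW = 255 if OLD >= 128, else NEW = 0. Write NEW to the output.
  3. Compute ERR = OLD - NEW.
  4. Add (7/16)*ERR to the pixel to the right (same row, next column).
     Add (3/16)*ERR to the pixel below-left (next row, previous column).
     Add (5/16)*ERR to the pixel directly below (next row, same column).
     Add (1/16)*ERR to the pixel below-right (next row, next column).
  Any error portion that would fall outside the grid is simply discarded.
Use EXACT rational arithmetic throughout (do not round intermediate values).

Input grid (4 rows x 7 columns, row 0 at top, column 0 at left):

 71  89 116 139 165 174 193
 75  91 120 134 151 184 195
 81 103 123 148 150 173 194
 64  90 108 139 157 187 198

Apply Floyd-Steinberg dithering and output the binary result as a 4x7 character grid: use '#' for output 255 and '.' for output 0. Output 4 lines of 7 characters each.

Answer: ..#.###
.#.#.#.
.#.##.#
..#.###

Derivation:
(0,0): OLD=71 → NEW=0, ERR=71
(0,1): OLD=1921/16 → NEW=0, ERR=1921/16
(0,2): OLD=43143/256 → NEW=255, ERR=-22137/256
(0,3): OLD=414385/4096 → NEW=0, ERR=414385/4096
(0,4): OLD=13714135/65536 → NEW=255, ERR=-2997545/65536
(0,5): OLD=161469409/1048576 → NEW=255, ERR=-105917471/1048576
(0,6): OLD=2496580391/16777216 → NEW=255, ERR=-1781609689/16777216
(1,0): OLD=30643/256 → NEW=0, ERR=30643/256
(1,1): OLD=346341/2048 → NEW=255, ERR=-175899/2048
(1,2): OLD=5365705/65536 → NEW=0, ERR=5365705/65536
(1,3): OLD=49140053/262144 → NEW=255, ERR=-17706667/262144
(1,4): OLD=1586099487/16777216 → NEW=0, ERR=1586099487/16777216
(1,5): OLD=22954611023/134217728 → NEW=255, ERR=-11270909617/134217728
(1,6): OLD=255041120193/2147483648 → NEW=0, ERR=255041120193/2147483648
(2,0): OLD=3352231/32768 → NEW=0, ERR=3352231/32768
(2,1): OLD=150732445/1048576 → NEW=255, ERR=-116654435/1048576
(2,2): OLD=1373732631/16777216 → NEW=0, ERR=1373732631/16777216
(2,3): OLD=24905180703/134217728 → NEW=255, ERR=-9320339937/134217728
(2,4): OLD=138722802383/1073741824 → NEW=255, ERR=-135081362737/1073741824
(2,5): OLD=4119566984901/34359738368 → NEW=0, ERR=4119566984901/34359738368
(2,6): OLD=153007533542067/549755813888 → NEW=255, ERR=12819801000627/549755813888
(3,0): OLD=1260135479/16777216 → NEW=0, ERR=1260135479/16777216
(3,1): OLD=14742662379/134217728 → NEW=0, ERR=14742662379/134217728
(3,2): OLD=173591694193/1073741824 → NEW=255, ERR=-100212470927/1073741824
(3,3): OLD=249093930695/4294967296 → NEW=0, ERR=249093930695/4294967296
(3,4): OLD=88620598792247/549755813888 → NEW=255, ERR=-51567133749193/549755813888
(3,5): OLD=791381281490581/4398046511104 → NEW=255, ERR=-330120578840939/4398046511104
(3,6): OLD=12662263909383307/70368744177664 → NEW=255, ERR=-5281765855921013/70368744177664
Row 0: ..#.###
Row 1: .#.#.#.
Row 2: .#.##.#
Row 3: ..#.###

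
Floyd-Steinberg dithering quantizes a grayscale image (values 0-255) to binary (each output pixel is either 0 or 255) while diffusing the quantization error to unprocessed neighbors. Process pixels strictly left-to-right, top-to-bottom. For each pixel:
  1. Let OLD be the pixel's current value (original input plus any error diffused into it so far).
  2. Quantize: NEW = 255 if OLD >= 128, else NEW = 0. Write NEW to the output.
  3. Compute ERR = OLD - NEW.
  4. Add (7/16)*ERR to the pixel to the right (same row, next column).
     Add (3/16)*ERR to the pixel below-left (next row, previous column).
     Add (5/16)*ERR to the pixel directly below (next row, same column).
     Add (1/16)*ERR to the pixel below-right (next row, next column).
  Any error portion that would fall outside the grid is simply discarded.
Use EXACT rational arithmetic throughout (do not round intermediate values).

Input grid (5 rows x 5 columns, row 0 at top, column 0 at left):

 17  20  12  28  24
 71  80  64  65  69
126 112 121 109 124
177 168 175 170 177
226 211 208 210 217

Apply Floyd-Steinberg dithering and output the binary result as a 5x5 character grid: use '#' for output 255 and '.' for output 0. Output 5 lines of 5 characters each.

(0,0): OLD=17 → NEW=0, ERR=17
(0,1): OLD=439/16 → NEW=0, ERR=439/16
(0,2): OLD=6145/256 → NEW=0, ERR=6145/256
(0,3): OLD=157703/4096 → NEW=0, ERR=157703/4096
(0,4): OLD=2676785/65536 → NEW=0, ERR=2676785/65536
(1,0): OLD=20853/256 → NEW=0, ERR=20853/256
(1,1): OLD=265779/2048 → NEW=255, ERR=-256461/2048
(1,2): OLD=1680943/65536 → NEW=0, ERR=1680943/65536
(1,3): OLD=25535939/262144 → NEW=0, ERR=25535939/262144
(1,4): OLD=531787241/4194304 → NEW=0, ERR=531787241/4194304
(2,0): OLD=4193505/32768 → NEW=0, ERR=4193505/32768
(2,1): OLD=145497019/1048576 → NEW=255, ERR=-121889861/1048576
(2,2): OLD=1486412785/16777216 → NEW=0, ERR=1486412785/16777216
(2,3): OLD=54647622979/268435456 → NEW=255, ERR=-13803418301/268435456
(2,4): OLD=632272735253/4294967296 → NEW=255, ERR=-462943925227/4294967296
(3,0): OLD=3274858449/16777216 → NEW=255, ERR=-1003331631/16777216
(3,1): OLD=17464479613/134217728 → NEW=255, ERR=-16761041027/134217728
(3,2): OLD=563263665903/4294967296 → NEW=255, ERR=-531952994577/4294967296
(3,3): OLD=730757064535/8589934592 → NEW=0, ERR=730757064535/8589934592
(3,4): OLD=24370845578387/137438953472 → NEW=255, ERR=-10676087556973/137438953472
(4,0): OLD=394914916127/2147483648 → NEW=255, ERR=-152693414113/2147483648
(4,1): OLD=7827623348127/68719476736 → NEW=0, ERR=7827623348127/68719476736
(4,2): OLD=249892058991153/1099511627776 → NEW=255, ERR=-30483406091727/1099511627776
(4,3): OLD=3556253680008607/17592186044416 → NEW=255, ERR=-929753761317473/17592186044416
(4,4): OLD=49235688048695001/281474976710656 → NEW=255, ERR=-22540431012522279/281474976710656
Row 0: .....
Row 1: .#...
Row 2: .#.##
Row 3: ###.#
Row 4: #.###

Answer: .....
.#...
.#.##
###.#
#.###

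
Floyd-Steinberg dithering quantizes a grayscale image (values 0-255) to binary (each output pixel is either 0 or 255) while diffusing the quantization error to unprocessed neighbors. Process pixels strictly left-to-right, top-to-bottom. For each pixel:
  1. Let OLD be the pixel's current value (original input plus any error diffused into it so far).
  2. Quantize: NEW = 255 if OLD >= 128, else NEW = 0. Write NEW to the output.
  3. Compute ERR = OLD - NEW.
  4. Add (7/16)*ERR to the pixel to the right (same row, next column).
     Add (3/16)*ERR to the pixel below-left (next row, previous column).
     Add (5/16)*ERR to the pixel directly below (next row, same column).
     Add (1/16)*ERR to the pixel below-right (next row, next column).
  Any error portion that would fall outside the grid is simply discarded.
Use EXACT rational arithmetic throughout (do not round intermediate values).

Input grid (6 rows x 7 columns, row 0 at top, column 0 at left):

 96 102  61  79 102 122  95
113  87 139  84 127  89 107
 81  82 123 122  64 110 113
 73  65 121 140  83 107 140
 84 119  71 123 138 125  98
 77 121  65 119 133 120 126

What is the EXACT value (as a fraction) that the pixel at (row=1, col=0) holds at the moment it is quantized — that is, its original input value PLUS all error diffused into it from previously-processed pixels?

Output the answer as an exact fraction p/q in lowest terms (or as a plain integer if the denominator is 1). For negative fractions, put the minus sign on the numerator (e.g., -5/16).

(0,0): OLD=96 → NEW=0, ERR=96
(0,1): OLD=144 → NEW=255, ERR=-111
(0,2): OLD=199/16 → NEW=0, ERR=199/16
(0,3): OLD=21617/256 → NEW=0, ERR=21617/256
(0,4): OLD=569111/4096 → NEW=255, ERR=-475369/4096
(0,5): OLD=4667809/65536 → NEW=0, ERR=4667809/65536
(0,6): OLD=132289383/1048576 → NEW=0, ERR=132289383/1048576
(1,0): OLD=1955/16 → NEW=0, ERR=1955/16
Target (1,0): original=113, with diffused error = 1955/16

Answer: 1955/16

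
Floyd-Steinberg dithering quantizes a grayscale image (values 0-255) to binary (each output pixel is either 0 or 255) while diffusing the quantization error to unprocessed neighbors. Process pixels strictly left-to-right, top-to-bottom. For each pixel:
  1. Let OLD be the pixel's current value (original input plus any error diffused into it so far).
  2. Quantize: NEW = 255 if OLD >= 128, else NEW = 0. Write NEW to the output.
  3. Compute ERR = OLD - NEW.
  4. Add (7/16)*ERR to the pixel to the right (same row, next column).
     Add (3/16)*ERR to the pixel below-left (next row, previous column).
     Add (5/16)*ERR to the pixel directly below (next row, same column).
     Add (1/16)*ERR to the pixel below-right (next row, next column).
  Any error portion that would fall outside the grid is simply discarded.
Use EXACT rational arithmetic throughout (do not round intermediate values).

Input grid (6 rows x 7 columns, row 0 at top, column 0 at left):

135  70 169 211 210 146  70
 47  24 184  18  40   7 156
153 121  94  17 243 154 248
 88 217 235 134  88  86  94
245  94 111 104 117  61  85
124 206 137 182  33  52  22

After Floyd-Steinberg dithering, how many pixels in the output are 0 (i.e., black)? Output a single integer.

Answer: 22

Derivation:
(0,0): OLD=135 → NEW=255, ERR=-120
(0,1): OLD=35/2 → NEW=0, ERR=35/2
(0,2): OLD=5653/32 → NEW=255, ERR=-2507/32
(0,3): OLD=90483/512 → NEW=255, ERR=-40077/512
(0,4): OLD=1439781/8192 → NEW=255, ERR=-649179/8192
(0,5): OLD=14592259/131072 → NEW=0, ERR=14592259/131072
(0,6): OLD=248946453/2097152 → NEW=0, ERR=248946453/2097152
(1,0): OLD=409/32 → NEW=0, ERR=409/32
(1,1): OLD=3295/256 → NEW=0, ERR=3295/256
(1,2): OLD=1241627/8192 → NEW=255, ERR=-847333/8192
(1,3): OLD=-2341881/32768 → NEW=0, ERR=-2341881/32768
(1,4): OLD=-103843/2097152 → NEW=0, ERR=-103843/2097152
(1,5): OLD=991092189/16777216 → NEW=0, ERR=991092189/16777216
(1,6): OLD=60639243731/268435456 → NEW=255, ERR=-7811797549/268435456
(2,0): OLD=652933/4096 → NEW=255, ERR=-391547/4096
(2,1): OLD=8467959/131072 → NEW=0, ERR=8467959/131072
(2,2): OLD=162205829/2097152 → NEW=0, ERR=162205829/2097152
(2,3): OLD=369617725/16777216 → NEW=0, ERR=369617725/16777216
(2,4): OLD=34793609829/134217728 → NEW=255, ERR=568089189/134217728
(2,5): OLD=725216902799/4294967296 → NEW=255, ERR=-369999757681/4294967296
(2,6): OLD=14081207723225/68719476736 → NEW=255, ERR=-3442258844455/68719476736
(3,0): OLD=147305733/2097152 → NEW=0, ERR=147305733/2097152
(3,1): OLD=4638017009/16777216 → NEW=255, ERR=359826929/16777216
(3,2): OLD=37141052875/134217728 → NEW=255, ERR=2915532235/134217728
(3,3): OLD=83760421025/536870912 → NEW=255, ERR=-53141661535/536870912
(3,4): OLD=2146898041605/68719476736 → NEW=0, ERR=2146898041605/68719476736
(3,5): OLD=34975195398447/549755813888 → NEW=0, ERR=34975195398447/549755813888
(3,6): OLD=886608789115313/8796093022208 → NEW=0, ERR=886608789115313/8796093022208
(4,0): OLD=72738396827/268435456 → NEW=255, ERR=4287355547/268435456
(4,1): OLD=498872896207/4294967296 → NEW=0, ERR=498872896207/4294967296
(4,2): OLD=10403173165729/68719476736 → NEW=255, ERR=-7120293401951/68719476736
(4,3): OLD=19214969360891/549755813888 → NEW=0, ERR=19214969360891/549755813888
(4,4): OLD=650016057786137/4398046511104 → NEW=255, ERR=-471485802545383/4398046511104
(4,5): OLD=7716830502586785/140737488355328 → NEW=0, ERR=7716830502586785/140737488355328
(4,6): OLD=325303150832581047/2251799813685248 → NEW=255, ERR=-248905801657157193/2251799813685248
(5,0): OLD=10360822247645/68719476736 → NEW=255, ERR=-7162644320035/68719476736
(5,1): OLD=98003699796175/549755813888 → NEW=255, ERR=-42184032745265/549755813888
(5,2): OLD=373232708772385/4398046511104 → NEW=0, ERR=373232708772385/4398046511104
(5,3): OLD=7159091495408085/35184372088832 → NEW=255, ERR=-1812923387244075/35184372088832
(5,4): OLD=-23820665734333745/2251799813685248 → NEW=0, ERR=-23820665734333745/2251799813685248
(5,5): OLD=667990544589012623/18014398509481984 → NEW=0, ERR=667990544589012623/18014398509481984
(5,6): OLD=2048524325505567489/288230376151711744 → NEW=0, ERR=2048524325505567489/288230376151711744
Output grid:
  Row 0: #.###..  (3 black, running=3)
  Row 1: ..#...#  (5 black, running=8)
  Row 2: #...###  (3 black, running=11)
  Row 3: .###...  (4 black, running=15)
  Row 4: #.#.#.#  (3 black, running=18)
  Row 5: ##.#...  (4 black, running=22)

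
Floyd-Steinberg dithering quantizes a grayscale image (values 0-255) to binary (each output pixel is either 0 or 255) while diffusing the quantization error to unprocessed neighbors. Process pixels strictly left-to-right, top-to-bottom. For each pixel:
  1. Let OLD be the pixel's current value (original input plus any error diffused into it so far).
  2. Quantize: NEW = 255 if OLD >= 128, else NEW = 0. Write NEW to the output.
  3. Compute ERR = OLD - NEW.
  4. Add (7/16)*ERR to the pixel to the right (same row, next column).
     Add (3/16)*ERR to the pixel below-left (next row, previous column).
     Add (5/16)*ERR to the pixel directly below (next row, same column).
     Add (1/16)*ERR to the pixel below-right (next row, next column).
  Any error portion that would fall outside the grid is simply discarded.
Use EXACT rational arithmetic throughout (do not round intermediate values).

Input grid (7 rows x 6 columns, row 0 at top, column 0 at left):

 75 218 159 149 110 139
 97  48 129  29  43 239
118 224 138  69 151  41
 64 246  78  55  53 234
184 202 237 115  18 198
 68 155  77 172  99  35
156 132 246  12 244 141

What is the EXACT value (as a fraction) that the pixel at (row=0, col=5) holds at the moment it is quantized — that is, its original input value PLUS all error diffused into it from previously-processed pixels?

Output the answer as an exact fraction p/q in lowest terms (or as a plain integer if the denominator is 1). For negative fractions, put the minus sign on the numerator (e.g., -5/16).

Answer: 100547485/1048576

Derivation:
(0,0): OLD=75 → NEW=0, ERR=75
(0,1): OLD=4013/16 → NEW=255, ERR=-67/16
(0,2): OLD=40235/256 → NEW=255, ERR=-25045/256
(0,3): OLD=434989/4096 → NEW=0, ERR=434989/4096
(0,4): OLD=10253883/65536 → NEW=255, ERR=-6457797/65536
(0,5): OLD=100547485/1048576 → NEW=0, ERR=100547485/1048576
Target (0,5): original=139, with diffused error = 100547485/1048576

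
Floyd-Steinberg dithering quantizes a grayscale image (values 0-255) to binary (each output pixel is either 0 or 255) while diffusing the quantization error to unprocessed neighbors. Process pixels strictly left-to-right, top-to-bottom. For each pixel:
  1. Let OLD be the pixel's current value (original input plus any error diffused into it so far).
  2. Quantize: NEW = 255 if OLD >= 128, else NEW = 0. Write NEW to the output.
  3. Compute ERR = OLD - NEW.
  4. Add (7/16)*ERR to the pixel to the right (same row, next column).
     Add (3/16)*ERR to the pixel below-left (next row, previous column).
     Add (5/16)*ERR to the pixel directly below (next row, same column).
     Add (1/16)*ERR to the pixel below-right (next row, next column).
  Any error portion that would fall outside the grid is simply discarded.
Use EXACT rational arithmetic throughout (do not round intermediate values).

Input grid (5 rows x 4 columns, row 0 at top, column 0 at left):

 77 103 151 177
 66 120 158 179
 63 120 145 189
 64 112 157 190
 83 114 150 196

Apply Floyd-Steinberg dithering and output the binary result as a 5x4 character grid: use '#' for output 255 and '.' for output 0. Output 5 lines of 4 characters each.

Answer: .#.#
.#.#
.#.#
.###
...#

Derivation:
(0,0): OLD=77 → NEW=0, ERR=77
(0,1): OLD=2187/16 → NEW=255, ERR=-1893/16
(0,2): OLD=25405/256 → NEW=0, ERR=25405/256
(0,3): OLD=902827/4096 → NEW=255, ERR=-141653/4096
(1,0): OLD=17377/256 → NEW=0, ERR=17377/256
(1,1): OLD=278823/2048 → NEW=255, ERR=-243417/2048
(1,2): OLD=8069683/65536 → NEW=0, ERR=8069683/65536
(1,3): OLD=239354325/1048576 → NEW=255, ERR=-28032555/1048576
(2,0): OLD=2029213/32768 → NEW=0, ERR=2029213/32768
(2,1): OLD=143948943/1048576 → NEW=255, ERR=-123437937/1048576
(2,2): OLD=250684779/2097152 → NEW=0, ERR=250684779/2097152
(2,3): OLD=8074485407/33554432 → NEW=255, ERR=-481894753/33554432
(3,0): OLD=1028102093/16777216 → NEW=0, ERR=1028102093/16777216
(3,1): OLD=34441842515/268435456 → NEW=255, ERR=-34009198765/268435456
(3,2): OLD=553518146733/4294967296 → NEW=255, ERR=-541698513747/4294967296
(3,3): OLD=9469800769083/68719476736 → NEW=255, ERR=-8053665798597/68719476736
(4,0): OLD=336702856713/4294967296 → NEW=0, ERR=336702856713/4294967296
(4,1): OLD=3054151519131/34359738368 → NEW=0, ERR=3054151519131/34359738368
(4,2): OLD=131481632054843/1099511627776 → NEW=0, ERR=131481632054843/1099511627776
(4,3): OLD=3585471805682445/17592186044416 → NEW=255, ERR=-900535635643635/17592186044416
Row 0: .#.#
Row 1: .#.#
Row 2: .#.#
Row 3: .###
Row 4: ...#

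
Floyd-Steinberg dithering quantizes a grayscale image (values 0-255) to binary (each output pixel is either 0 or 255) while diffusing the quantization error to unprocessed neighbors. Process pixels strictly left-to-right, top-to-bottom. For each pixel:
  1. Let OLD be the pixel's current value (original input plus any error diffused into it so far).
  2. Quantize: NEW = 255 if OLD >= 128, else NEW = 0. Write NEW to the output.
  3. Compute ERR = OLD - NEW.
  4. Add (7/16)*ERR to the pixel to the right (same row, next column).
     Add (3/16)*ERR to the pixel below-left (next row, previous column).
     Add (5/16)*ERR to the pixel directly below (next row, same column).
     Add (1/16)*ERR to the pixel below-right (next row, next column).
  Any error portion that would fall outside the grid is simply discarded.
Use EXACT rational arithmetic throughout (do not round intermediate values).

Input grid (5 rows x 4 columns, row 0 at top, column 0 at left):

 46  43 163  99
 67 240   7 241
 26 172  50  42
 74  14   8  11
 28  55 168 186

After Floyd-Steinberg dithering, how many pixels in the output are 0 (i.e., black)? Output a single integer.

(0,0): OLD=46 → NEW=0, ERR=46
(0,1): OLD=505/8 → NEW=0, ERR=505/8
(0,2): OLD=24399/128 → NEW=255, ERR=-8241/128
(0,3): OLD=145065/2048 → NEW=0, ERR=145065/2048
(1,0): OLD=11931/128 → NEW=0, ERR=11931/128
(1,1): OLD=298301/1024 → NEW=255, ERR=37181/1024
(1,2): OLD=655105/32768 → NEW=0, ERR=655105/32768
(1,3): OLD=140434647/524288 → NEW=255, ERR=6741207/524288
(2,0): OLD=1014767/16384 → NEW=0, ERR=1014767/16384
(2,1): OLD=115352885/524288 → NEW=255, ERR=-18340555/524288
(2,2): OLD=47839401/1048576 → NEW=0, ERR=47839401/1048576
(2,3): OLD=1127894309/16777216 → NEW=0, ERR=1127894309/16777216
(3,0): OLD=728098047/8388608 → NEW=0, ERR=728098047/8388608
(3,1): OLD=7176196449/134217728 → NEW=0, ERR=7176196449/134217728
(3,2): OLD=120404742303/2147483648 → NEW=0, ERR=120404742303/2147483648
(3,3): OLD=2040617769177/34359738368 → NEW=0, ERR=2040617769177/34359738368
(4,0): OLD=139905975251/2147483648 → NEW=0, ERR=139905975251/2147483648
(4,1): OLD=1995415239929/17179869184 → NEW=0, ERR=1995415239929/17179869184
(4,2): OLD=137886129074905/549755813888 → NEW=255, ERR=-2301603466535/549755813888
(4,3): OLD=1814035113428671/8796093022208 → NEW=255, ERR=-428968607234369/8796093022208
Output grid:
  Row 0: ..#.  (3 black, running=3)
  Row 1: .#.#  (2 black, running=5)
  Row 2: .#..  (3 black, running=8)
  Row 3: ....  (4 black, running=12)
  Row 4: ..##  (2 black, running=14)

Answer: 14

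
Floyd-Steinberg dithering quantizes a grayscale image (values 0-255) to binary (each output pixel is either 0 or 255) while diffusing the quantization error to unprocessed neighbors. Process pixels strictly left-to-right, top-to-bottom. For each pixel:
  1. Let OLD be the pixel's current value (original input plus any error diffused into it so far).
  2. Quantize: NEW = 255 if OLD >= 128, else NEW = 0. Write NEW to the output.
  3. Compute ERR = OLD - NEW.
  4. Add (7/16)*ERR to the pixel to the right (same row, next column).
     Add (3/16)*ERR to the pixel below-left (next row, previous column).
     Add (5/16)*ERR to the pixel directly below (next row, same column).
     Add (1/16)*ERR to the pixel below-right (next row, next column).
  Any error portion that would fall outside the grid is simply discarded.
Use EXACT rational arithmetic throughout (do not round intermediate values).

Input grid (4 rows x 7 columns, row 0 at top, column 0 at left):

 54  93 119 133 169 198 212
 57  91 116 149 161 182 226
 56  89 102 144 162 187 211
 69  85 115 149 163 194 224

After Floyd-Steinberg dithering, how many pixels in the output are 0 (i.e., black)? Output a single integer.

(0,0): OLD=54 → NEW=0, ERR=54
(0,1): OLD=933/8 → NEW=0, ERR=933/8
(0,2): OLD=21763/128 → NEW=255, ERR=-10877/128
(0,3): OLD=196245/2048 → NEW=0, ERR=196245/2048
(0,4): OLD=6911507/32768 → NEW=255, ERR=-1444333/32768
(0,5): OLD=93698693/524288 → NEW=255, ERR=-39994747/524288
(0,6): OLD=1498421667/8388608 → NEW=255, ERR=-640673373/8388608
(1,0): OLD=12255/128 → NEW=0, ERR=12255/128
(1,1): OLD=160537/1024 → NEW=255, ERR=-100583/1024
(1,2): OLD=2350349/32768 → NEW=0, ERR=2350349/32768
(1,3): OLD=25788361/131072 → NEW=255, ERR=-7634999/131072
(1,4): OLD=951493755/8388608 → NEW=0, ERR=951493755/8388608
(1,5): OLD=12798366827/67108864 → NEW=255, ERR=-4314393493/67108864
(1,6): OLD=181718635237/1073741824 → NEW=255, ERR=-92085529883/1073741824
(2,0): OLD=1105955/16384 → NEW=0, ERR=1105955/16384
(2,1): OLD=56240049/524288 → NEW=0, ERR=56240049/524288
(2,2): OLD=1294227795/8388608 → NEW=255, ERR=-844867245/8388608
(2,3): OLD=7213126523/67108864 → NEW=0, ERR=7213126523/67108864
(2,4): OLD=122822755691/536870912 → NEW=255, ERR=-14079326869/536870912
(2,5): OLD=2515908092793/17179869184 → NEW=255, ERR=-1864958549127/17179869184
(2,6): OLD=36473201396447/274877906944 → NEW=255, ERR=-33620664874273/274877906944
(3,0): OLD=924486899/8388608 → NEW=0, ERR=924486899/8388608
(3,1): OLD=10205383159/67108864 → NEW=255, ERR=-6907377161/67108864
(3,2): OLD=35086042837/536870912 → NEW=0, ERR=35086042837/536870912
(3,3): OLD=429429532675/2147483648 → NEW=255, ERR=-118178797565/2147483648
(3,4): OLD=32186078611699/274877906944 → NEW=0, ERR=32186078611699/274877906944
(3,5): OLD=410628139763081/2199023255552 → NEW=255, ERR=-150122790402679/2199023255552
(3,6): OLD=5246898525820439/35184372088832 → NEW=255, ERR=-3725116356831721/35184372088832
Output grid:
  Row 0: ..#.###  (3 black, running=3)
  Row 1: .#.#.##  (3 black, running=6)
  Row 2: ..#.###  (3 black, running=9)
  Row 3: .#.#.##  (3 black, running=12)

Answer: 12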